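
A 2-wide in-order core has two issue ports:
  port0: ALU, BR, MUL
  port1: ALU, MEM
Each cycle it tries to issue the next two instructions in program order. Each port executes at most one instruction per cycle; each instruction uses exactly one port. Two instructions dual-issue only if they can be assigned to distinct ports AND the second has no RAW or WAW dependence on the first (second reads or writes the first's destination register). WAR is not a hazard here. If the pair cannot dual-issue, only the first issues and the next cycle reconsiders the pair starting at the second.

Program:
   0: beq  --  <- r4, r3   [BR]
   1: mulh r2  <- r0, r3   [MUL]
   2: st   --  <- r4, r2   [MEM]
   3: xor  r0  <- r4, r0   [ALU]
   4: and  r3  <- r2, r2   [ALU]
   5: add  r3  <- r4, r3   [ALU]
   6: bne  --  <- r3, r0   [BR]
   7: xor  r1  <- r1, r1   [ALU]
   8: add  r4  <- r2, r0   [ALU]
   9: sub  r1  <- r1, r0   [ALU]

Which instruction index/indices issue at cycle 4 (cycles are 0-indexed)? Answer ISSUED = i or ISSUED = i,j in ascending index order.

t=0 i0:beq.BR ; no-port BR/MUL
t=1 i1:mulh.MUL ; RAW r2
t=2 i2/i3:st.MEM xor.ALU ; 2-wide
t=3 i4:and.ALU ; RAW+WAW r3
t=4 i5:add.ALU ; RAW r3
t=5 i6/i7:bne.BR xor.ALU ; 2-wide
t=6 i8/i9:add.ALU sub.ALU ; 2-wide

ISSUED = 5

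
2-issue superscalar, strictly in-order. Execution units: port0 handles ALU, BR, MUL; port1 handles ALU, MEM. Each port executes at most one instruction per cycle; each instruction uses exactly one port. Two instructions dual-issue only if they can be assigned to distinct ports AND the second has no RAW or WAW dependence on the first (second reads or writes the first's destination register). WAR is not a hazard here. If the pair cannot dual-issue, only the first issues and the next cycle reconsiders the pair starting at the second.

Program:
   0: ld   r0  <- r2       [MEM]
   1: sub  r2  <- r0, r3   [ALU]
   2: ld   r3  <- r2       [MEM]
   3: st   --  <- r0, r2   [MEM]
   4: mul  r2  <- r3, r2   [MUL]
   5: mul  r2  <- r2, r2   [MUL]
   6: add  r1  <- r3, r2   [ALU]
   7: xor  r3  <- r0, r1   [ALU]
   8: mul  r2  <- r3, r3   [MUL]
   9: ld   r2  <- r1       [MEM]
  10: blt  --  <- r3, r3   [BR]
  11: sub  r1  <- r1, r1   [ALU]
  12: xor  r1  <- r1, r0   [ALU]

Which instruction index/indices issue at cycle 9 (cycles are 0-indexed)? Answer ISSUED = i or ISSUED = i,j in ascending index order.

ISSUED = 11

0. ld @i0  | RAW r0
1. sub @i1  | RAW r2
2. ld @i2  | no-port MEM/MEM
3. st mul @i3,i4  | pair
4. mul @i5  | RAW r2
5. add @i6  | RAW r1
6. xor @i7  | RAW r3
7. mul @i8  | WAW r2
8. ld blt @i9,i10  | pair
9. sub @i11  | RAW+WAW r1
10. xor @i12  | tail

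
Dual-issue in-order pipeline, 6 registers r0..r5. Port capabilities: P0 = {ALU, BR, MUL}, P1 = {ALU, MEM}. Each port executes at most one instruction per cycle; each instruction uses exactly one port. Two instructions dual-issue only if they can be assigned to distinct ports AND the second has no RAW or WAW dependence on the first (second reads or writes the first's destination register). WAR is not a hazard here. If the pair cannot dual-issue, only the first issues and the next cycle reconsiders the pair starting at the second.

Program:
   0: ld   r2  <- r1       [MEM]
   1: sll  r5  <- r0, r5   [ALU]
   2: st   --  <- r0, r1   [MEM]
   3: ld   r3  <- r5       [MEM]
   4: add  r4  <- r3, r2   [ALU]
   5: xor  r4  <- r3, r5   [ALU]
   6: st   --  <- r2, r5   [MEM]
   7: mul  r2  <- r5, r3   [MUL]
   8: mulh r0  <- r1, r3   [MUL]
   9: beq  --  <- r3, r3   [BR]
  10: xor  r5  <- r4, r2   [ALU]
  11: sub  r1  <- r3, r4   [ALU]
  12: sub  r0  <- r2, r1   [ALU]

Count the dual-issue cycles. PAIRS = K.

PAIRS = 3

c0: i0&i1 ld;sll  2-wide
c1: i2 st  no-port MEM/MEM
c2: i3 ld  RAW r3
c3: i4 add  WAW r4
c4: i5&i6 xor;st  2-wide
c5: i7 mul  no-port MUL/MUL
c6: i8 mulh  no-port MUL/BR
c7: i9&i10 beq;xor  2-wide
c8: i11 sub  RAW r1
c9: i12 sub  tail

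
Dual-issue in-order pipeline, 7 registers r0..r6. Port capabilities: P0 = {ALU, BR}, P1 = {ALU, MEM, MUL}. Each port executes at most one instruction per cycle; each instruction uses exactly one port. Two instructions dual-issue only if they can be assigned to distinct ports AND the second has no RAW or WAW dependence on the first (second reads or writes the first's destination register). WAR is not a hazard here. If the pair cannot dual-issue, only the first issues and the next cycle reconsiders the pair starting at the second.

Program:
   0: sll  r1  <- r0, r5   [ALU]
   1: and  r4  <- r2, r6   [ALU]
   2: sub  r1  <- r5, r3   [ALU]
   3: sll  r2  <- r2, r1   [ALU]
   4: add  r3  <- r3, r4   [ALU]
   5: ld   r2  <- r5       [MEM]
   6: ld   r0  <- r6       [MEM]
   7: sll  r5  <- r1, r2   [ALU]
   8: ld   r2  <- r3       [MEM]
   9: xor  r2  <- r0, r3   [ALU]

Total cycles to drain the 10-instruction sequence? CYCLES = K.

CYCLES = 7

[0] i0&i1  sll.ALU+and.ALU  -- pair
[1] i2  sub.ALU  -- RAW r1
[2] i3&i4  sll.ALU+add.ALU  -- pair
[3] i5  ld.MEM  -- no-port MEM/MEM
[4] i6&i7  ld.MEM+sll.ALU  -- pair
[5] i8  ld.MEM  -- WAW r2
[6] i9  xor.ALU  -- tail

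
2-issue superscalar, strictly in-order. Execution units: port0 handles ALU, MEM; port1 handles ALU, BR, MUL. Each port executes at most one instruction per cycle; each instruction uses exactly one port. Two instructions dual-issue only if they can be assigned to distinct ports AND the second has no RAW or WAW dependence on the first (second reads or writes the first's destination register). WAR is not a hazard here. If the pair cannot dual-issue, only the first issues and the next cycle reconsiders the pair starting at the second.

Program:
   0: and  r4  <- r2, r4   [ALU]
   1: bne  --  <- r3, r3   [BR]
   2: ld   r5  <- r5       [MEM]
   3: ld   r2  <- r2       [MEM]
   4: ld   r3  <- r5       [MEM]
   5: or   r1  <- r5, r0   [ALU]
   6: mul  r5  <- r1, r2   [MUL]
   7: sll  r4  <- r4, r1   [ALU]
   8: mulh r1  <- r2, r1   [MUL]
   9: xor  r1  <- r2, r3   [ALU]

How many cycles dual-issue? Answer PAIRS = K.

0. and.ALU;bne.BR @i0+i1  | dual
1. ld.MEM @i2  | no-port MEM/MEM
2. ld.MEM @i3  | no-port MEM/MEM
3. ld.MEM;or.ALU @i4+i5  | dual
4. mul.MUL;sll.ALU @i6+i7  | dual
5. mulh.MUL @i8  | WAW r1
6. xor.ALU @i9  | tail

PAIRS = 3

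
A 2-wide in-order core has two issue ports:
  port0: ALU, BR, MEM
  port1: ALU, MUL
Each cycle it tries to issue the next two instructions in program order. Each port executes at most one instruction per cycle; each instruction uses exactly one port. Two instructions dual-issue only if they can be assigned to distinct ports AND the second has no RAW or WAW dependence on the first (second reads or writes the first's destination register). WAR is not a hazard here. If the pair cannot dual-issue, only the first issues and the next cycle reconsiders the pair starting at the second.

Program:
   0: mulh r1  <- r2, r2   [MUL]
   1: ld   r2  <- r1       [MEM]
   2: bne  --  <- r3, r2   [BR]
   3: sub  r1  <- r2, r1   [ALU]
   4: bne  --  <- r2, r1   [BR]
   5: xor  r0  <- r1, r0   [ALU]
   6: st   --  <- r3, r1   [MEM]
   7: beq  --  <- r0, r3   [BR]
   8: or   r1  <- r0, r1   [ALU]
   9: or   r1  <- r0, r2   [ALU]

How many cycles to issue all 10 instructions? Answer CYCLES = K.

  cy0 -> i0 (mulh.MUL) RAW r1
  cy1 -> i1 (ld.MEM) no-port MEM/BR
  cy2 -> i2&i3 (bne.BR+sub.ALU) dual
  cy3 -> i4&i5 (bne.BR+xor.ALU) dual
  cy4 -> i6 (st.MEM) no-port MEM/BR
  cy5 -> i7&i8 (beq.BR+or.ALU) dual
  cy6 -> i9 (or.ALU) tail

CYCLES = 7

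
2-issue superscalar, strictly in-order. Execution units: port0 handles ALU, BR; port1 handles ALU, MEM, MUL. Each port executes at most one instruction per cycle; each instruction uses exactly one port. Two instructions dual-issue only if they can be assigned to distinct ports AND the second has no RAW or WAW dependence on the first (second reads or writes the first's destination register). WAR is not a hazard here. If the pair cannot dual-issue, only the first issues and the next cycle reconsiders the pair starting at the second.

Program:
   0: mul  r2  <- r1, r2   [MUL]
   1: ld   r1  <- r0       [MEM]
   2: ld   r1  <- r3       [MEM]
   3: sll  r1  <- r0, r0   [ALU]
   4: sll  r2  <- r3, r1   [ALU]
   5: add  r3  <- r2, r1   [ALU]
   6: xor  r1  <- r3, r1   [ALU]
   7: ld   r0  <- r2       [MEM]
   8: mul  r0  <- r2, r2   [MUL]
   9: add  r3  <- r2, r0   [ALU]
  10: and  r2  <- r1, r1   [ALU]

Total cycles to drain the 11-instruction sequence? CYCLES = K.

CYCLES = 9

0. mul @i0  | no-port MUL/MEM
1. ld @i1  | no-port MEM/MEM
2. ld @i2  | WAW r1
3. sll @i3  | RAW r1
4. sll @i4  | RAW r2
5. add @i5  | RAW r3
6. xor/ld @i6&i7  | 2-wide
7. mul @i8  | RAW r0
8. add/and @i9&i10  | 2-wide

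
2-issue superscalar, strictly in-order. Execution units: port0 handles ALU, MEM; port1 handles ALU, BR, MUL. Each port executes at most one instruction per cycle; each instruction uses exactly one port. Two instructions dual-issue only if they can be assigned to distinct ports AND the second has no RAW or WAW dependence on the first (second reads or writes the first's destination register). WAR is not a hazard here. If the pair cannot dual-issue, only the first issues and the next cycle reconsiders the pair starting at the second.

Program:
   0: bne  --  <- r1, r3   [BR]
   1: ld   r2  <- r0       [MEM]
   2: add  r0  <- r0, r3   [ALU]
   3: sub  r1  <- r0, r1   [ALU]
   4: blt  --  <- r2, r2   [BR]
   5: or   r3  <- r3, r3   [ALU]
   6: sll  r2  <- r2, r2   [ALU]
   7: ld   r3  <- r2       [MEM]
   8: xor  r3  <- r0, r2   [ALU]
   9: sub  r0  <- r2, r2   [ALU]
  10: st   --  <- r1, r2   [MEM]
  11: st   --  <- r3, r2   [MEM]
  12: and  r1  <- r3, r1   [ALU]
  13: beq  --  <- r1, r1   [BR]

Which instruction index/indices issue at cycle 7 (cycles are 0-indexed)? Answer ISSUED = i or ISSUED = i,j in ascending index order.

ISSUED = 11,12

#0 head=0: bne/ld i0,i1 2-wide
#1 head=2: add i2 RAW r0
#2 head=3: sub/blt i3,i4 2-wide
#3 head=5: or/sll i5,i6 2-wide
#4 head=7: ld i7 WAW r3
#5 head=8: xor/sub i8,i9 2-wide
#6 head=10: st i10 no-port MEM/MEM
#7 head=11: st/and i11,i12 2-wide
#8 head=13: beq i13 tail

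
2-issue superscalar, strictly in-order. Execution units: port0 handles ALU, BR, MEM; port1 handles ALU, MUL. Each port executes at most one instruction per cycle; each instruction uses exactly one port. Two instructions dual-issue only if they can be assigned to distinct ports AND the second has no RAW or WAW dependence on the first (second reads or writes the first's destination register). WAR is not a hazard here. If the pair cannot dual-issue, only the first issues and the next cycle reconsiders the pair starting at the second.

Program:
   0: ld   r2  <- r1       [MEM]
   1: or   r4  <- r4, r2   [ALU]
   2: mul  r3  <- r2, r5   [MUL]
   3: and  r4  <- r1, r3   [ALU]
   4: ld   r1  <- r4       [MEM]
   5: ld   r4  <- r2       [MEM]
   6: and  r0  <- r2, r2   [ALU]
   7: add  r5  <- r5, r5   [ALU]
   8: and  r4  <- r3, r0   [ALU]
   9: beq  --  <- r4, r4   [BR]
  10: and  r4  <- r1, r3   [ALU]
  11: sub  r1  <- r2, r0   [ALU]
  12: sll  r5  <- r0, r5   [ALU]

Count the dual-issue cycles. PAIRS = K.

PAIRS = 5

0. ld.MEM @i0  | RAW r2
1. or.ALU+mul.MUL @i1,i2  | pair
2. and.ALU @i3  | RAW r4
3. ld.MEM @i4  | no-port MEM/MEM
4. ld.MEM+and.ALU @i5,i6  | pair
5. add.ALU+and.ALU @i7,i8  | pair
6. beq.BR+and.ALU @i9,i10  | pair
7. sub.ALU+sll.ALU @i11,i12  | pair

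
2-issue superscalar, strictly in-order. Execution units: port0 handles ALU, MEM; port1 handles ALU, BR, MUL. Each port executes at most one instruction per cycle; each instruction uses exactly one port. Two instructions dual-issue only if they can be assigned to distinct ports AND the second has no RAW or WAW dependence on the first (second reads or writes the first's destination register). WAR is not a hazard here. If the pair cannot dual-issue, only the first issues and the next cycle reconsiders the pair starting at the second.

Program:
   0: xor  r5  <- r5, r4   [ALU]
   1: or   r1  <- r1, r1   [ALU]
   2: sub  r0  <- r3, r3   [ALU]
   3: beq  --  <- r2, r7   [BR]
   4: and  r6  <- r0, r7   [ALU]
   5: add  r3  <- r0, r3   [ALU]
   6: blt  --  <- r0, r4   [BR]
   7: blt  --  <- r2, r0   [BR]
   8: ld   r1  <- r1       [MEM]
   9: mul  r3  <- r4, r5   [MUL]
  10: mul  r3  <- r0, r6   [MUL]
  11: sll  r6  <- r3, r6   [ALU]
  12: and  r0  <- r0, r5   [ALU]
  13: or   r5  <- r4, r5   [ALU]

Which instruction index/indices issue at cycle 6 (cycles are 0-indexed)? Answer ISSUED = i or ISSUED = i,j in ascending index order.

  cy0 -> i0&i1 (xor.ALU+or.ALU) 2-wide
  cy1 -> i2&i3 (sub.ALU+beq.BR) 2-wide
  cy2 -> i4&i5 (and.ALU+add.ALU) 2-wide
  cy3 -> i6 (blt.BR) no-port BR/BR
  cy4 -> i7&i8 (blt.BR+ld.MEM) 2-wide
  cy5 -> i9 (mul.MUL) no-port MUL/MUL
  cy6 -> i10 (mul.MUL) RAW r3
  cy7 -> i11&i12 (sll.ALU+and.ALU) 2-wide
  cy8 -> i13 (or.ALU) tail

ISSUED = 10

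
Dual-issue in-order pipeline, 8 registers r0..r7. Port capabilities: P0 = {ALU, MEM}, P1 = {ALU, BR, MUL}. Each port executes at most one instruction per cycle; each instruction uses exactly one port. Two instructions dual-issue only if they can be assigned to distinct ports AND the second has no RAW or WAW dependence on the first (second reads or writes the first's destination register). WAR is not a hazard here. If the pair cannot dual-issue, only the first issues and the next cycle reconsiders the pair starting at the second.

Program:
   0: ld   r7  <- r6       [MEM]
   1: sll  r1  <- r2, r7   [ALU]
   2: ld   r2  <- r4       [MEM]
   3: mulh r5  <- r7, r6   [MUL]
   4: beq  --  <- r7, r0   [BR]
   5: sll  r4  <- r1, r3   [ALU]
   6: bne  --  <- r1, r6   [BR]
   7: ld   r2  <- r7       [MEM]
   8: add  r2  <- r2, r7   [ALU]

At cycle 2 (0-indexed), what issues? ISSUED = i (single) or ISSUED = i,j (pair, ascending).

[0] i0  ld.MEM  -- RAW r7
[1] i1/i2  sll.ALU ld.MEM  -- pair
[2] i3  mulh.MUL  -- no-port MUL/BR
[3] i4/i5  beq.BR sll.ALU  -- pair
[4] i6/i7  bne.BR ld.MEM  -- pair
[5] i8  add.ALU  -- tail

ISSUED = 3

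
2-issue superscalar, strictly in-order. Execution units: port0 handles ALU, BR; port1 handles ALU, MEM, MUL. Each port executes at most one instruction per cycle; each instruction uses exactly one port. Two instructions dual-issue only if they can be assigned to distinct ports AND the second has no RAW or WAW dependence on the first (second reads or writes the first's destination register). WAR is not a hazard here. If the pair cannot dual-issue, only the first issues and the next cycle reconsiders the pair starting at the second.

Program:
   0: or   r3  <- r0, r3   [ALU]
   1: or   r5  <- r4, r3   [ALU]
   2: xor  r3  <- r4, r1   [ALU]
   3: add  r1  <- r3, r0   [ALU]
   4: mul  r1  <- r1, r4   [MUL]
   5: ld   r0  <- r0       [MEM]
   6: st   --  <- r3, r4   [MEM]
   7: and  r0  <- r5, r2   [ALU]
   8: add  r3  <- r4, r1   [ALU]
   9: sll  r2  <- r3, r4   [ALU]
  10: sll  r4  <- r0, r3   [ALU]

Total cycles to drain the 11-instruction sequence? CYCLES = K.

[0] i0  or.ALU  -- RAW r3
[1] i1&i2  or.ALU xor.ALU  -- 2-wide
[2] i3  add.ALU  -- RAW+WAW r1
[3] i4  mul.MUL  -- no-port MUL/MEM
[4] i5  ld.MEM  -- no-port MEM/MEM
[5] i6&i7  st.MEM and.ALU  -- 2-wide
[6] i8  add.ALU  -- RAW r3
[7] i9&i10  sll.ALU sll.ALU  -- 2-wide

CYCLES = 8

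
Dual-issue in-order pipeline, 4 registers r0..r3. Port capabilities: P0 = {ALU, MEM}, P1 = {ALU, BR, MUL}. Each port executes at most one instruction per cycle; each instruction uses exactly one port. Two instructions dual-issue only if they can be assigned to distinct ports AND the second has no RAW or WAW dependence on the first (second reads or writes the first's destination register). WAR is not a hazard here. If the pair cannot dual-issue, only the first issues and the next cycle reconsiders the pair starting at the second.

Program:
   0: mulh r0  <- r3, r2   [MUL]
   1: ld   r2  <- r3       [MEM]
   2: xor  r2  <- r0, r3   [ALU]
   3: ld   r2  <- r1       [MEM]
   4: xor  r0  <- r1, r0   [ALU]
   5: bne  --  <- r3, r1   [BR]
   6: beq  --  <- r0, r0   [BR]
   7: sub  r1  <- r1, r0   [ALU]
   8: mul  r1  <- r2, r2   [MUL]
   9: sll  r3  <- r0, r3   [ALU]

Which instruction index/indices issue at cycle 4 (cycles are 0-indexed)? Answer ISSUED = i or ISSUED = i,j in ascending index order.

ISSUED = 6,7

t=0 i0&i1:mulh/ld ; 2-wide
t=1 i2:xor ; WAW r2
t=2 i3&i4:ld/xor ; 2-wide
t=3 i5:bne ; no-port BR/BR
t=4 i6&i7:beq/sub ; 2-wide
t=5 i8&i9:mul/sll ; 2-wide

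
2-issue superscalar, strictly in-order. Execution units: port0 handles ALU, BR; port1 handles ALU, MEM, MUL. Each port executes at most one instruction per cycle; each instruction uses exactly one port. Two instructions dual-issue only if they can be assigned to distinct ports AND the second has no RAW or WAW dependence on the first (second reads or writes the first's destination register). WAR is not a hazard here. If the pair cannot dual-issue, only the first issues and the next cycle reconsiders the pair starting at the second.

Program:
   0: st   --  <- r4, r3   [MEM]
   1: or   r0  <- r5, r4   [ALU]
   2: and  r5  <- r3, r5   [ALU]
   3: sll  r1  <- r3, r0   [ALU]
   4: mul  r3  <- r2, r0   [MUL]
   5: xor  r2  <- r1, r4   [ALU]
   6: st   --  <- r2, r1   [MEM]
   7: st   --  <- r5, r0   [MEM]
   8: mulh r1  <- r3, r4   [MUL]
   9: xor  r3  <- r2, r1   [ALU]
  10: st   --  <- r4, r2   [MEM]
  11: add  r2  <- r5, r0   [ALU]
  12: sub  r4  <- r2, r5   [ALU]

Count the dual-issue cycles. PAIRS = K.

PAIRS = 4

0. st.MEM or.ALU @i0+i1  | 2-wide
1. and.ALU sll.ALU @i2+i3  | 2-wide
2. mul.MUL xor.ALU @i4+i5  | 2-wide
3. st.MEM @i6  | no-port MEM/MEM
4. st.MEM @i7  | no-port MEM/MUL
5. mulh.MUL @i8  | RAW r1
6. xor.ALU st.MEM @i9+i10  | 2-wide
7. add.ALU @i11  | RAW r2
8. sub.ALU @i12  | tail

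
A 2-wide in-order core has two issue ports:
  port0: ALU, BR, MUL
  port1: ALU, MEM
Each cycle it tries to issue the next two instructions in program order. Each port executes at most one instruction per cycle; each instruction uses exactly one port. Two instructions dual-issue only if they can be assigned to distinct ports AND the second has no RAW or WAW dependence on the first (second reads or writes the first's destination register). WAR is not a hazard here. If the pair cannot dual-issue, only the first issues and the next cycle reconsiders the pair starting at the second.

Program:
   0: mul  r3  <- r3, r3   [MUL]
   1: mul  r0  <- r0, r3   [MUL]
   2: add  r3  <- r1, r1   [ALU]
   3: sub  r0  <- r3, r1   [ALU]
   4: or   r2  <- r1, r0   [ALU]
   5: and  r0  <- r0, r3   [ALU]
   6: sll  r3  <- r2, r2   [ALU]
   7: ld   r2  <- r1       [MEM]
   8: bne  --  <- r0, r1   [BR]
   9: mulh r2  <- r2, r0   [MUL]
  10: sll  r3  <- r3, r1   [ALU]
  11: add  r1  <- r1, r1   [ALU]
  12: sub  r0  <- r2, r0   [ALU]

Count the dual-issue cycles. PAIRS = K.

0. mul.MUL @i0  | no-port MUL/MUL
1. mul.MUL/add.ALU @i1/i2  | dual
2. sub.ALU @i3  | RAW r0
3. or.ALU/and.ALU @i4/i5  | dual
4. sll.ALU/ld.MEM @i6/i7  | dual
5. bne.BR @i8  | no-port BR/MUL
6. mulh.MUL/sll.ALU @i9/i10  | dual
7. add.ALU/sub.ALU @i11/i12  | dual

PAIRS = 5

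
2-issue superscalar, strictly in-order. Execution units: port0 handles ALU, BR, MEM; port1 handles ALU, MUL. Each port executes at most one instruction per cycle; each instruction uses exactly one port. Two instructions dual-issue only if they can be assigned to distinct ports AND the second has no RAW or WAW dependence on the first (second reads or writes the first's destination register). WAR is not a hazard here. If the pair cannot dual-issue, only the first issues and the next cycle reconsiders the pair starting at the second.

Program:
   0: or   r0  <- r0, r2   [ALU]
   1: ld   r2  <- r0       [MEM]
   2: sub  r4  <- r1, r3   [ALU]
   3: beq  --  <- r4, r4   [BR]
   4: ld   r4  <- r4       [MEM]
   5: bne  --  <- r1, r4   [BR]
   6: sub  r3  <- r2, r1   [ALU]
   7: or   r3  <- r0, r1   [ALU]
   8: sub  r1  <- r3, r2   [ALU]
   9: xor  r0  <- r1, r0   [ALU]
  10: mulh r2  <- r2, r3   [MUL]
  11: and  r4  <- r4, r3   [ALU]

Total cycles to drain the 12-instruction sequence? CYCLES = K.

CYCLES = 9

#0 head=0: or.ALU i0 RAW r0
#1 head=1: ld.MEM sub.ALU i1&i2 dual
#2 head=3: beq.BR i3 no-port BR/MEM
#3 head=4: ld.MEM i4 no-port MEM/BR
#4 head=5: bne.BR sub.ALU i5&i6 dual
#5 head=7: or.ALU i7 RAW r3
#6 head=8: sub.ALU i8 RAW r1
#7 head=9: xor.ALU mulh.MUL i9&i10 dual
#8 head=11: and.ALU i11 tail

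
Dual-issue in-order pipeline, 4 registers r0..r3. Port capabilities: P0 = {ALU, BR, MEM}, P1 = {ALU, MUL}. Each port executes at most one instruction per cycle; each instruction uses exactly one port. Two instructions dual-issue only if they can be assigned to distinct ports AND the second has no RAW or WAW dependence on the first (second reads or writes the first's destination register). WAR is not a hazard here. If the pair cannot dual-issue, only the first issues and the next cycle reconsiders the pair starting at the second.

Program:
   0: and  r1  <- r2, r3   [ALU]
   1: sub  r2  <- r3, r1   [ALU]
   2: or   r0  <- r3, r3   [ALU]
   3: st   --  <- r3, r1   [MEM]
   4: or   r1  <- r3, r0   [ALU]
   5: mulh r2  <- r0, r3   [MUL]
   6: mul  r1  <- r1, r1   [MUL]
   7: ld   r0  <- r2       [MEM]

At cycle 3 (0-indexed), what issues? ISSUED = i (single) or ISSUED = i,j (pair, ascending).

ISSUED = 5

c0: i0 and.ALU  RAW r1
c1: i1,i2 sub.ALU/or.ALU  pair
c2: i3,i4 st.MEM/or.ALU  pair
c3: i5 mulh.MUL  no-port MUL/MUL
c4: i6,i7 mul.MUL/ld.MEM  pair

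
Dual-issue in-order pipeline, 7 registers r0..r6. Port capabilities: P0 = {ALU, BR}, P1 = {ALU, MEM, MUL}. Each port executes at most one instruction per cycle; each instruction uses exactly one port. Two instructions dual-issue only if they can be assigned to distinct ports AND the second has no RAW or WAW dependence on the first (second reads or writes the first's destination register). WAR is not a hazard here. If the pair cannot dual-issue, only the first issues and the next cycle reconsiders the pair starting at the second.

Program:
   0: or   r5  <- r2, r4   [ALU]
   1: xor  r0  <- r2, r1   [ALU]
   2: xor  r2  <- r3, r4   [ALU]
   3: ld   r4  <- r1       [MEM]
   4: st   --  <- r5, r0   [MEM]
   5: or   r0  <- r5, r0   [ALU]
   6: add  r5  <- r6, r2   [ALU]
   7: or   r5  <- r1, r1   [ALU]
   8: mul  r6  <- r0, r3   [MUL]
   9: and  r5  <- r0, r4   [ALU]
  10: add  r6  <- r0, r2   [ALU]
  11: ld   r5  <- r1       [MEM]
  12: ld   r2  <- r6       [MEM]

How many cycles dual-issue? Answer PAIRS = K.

PAIRS = 5

t=0 i0/i1:or.ALU xor.ALU ; 2-wide
t=1 i2/i3:xor.ALU ld.MEM ; 2-wide
t=2 i4/i5:st.MEM or.ALU ; 2-wide
t=3 i6:add.ALU ; WAW r5
t=4 i7/i8:or.ALU mul.MUL ; 2-wide
t=5 i9/i10:and.ALU add.ALU ; 2-wide
t=6 i11:ld.MEM ; no-port MEM/MEM
t=7 i12:ld.MEM ; tail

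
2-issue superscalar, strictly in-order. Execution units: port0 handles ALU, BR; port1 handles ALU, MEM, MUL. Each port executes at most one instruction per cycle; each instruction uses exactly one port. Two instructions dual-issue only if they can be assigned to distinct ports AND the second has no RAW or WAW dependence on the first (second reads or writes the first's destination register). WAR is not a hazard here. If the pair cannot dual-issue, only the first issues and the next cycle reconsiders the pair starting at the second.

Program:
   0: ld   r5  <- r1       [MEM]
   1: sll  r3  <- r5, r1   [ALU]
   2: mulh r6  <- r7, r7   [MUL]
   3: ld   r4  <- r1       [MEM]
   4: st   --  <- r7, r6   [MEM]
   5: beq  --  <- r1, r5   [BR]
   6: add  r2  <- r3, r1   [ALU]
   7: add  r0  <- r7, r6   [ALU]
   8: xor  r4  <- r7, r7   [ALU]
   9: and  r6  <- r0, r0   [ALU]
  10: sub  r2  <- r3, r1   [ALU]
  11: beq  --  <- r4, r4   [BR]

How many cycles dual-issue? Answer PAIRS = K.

0. ld.MEM @i0  | RAW r5
1. sll.ALU mulh.MUL @i1,i2  | dual
2. ld.MEM @i3  | no-port MEM/MEM
3. st.MEM beq.BR @i4,i5  | dual
4. add.ALU add.ALU @i6,i7  | dual
5. xor.ALU and.ALU @i8,i9  | dual
6. sub.ALU beq.BR @i10,i11  | dual

PAIRS = 5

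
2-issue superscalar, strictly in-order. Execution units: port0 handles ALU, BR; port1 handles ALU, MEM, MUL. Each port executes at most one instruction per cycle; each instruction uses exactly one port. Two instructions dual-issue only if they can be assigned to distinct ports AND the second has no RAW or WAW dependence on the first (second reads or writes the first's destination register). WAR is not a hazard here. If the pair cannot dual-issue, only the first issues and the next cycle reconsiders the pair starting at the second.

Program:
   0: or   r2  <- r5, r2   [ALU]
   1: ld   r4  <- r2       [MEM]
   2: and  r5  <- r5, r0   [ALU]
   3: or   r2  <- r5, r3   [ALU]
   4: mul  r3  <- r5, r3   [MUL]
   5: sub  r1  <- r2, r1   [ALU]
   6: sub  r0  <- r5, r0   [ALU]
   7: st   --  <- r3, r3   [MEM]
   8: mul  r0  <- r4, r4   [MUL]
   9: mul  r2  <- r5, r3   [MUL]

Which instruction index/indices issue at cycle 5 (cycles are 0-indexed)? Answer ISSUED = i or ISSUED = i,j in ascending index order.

t=0 i0:or ; RAW r2
t=1 i1&i2:ld/and ; 2-wide
t=2 i3&i4:or/mul ; 2-wide
t=3 i5&i6:sub/sub ; 2-wide
t=4 i7:st ; no-port MEM/MUL
t=5 i8:mul ; no-port MUL/MUL
t=6 i9:mul ; tail

ISSUED = 8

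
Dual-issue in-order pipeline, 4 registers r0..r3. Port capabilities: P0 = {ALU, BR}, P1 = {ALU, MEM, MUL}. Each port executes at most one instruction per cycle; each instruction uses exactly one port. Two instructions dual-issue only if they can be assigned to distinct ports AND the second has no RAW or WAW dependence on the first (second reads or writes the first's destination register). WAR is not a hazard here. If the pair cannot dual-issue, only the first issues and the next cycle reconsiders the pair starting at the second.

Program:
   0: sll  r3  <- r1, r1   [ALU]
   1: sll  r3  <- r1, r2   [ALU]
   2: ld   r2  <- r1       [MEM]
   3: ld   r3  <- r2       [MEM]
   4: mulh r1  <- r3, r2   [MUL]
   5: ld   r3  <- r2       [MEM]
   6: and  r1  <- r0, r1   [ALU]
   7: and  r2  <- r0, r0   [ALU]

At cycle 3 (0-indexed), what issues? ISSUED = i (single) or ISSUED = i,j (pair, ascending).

  cy0 -> i0 (sll.ALU) WAW r3
  cy1 -> i1,i2 (sll.ALU+ld.MEM) 2-wide
  cy2 -> i3 (ld.MEM) no-port MEM/MUL
  cy3 -> i4 (mulh.MUL) no-port MUL/MEM
  cy4 -> i5,i6 (ld.MEM+and.ALU) 2-wide
  cy5 -> i7 (and.ALU) tail

ISSUED = 4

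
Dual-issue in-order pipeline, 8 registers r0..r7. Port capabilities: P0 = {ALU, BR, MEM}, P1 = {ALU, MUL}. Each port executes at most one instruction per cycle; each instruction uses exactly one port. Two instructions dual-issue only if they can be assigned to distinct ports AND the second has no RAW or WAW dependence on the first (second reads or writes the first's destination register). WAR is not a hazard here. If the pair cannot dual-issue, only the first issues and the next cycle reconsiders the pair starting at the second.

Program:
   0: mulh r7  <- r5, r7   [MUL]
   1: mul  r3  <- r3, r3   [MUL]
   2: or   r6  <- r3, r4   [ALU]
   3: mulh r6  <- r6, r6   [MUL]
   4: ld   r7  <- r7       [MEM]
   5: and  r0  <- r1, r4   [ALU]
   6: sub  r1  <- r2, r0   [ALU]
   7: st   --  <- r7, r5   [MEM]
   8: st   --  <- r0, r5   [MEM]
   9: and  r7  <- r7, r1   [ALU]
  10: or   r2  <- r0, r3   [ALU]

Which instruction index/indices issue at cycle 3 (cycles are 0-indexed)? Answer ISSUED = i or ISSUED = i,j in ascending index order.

ISSUED = 3,4

[0] i0  mulh.MUL  -- no-port MUL/MUL
[1] i1  mul.MUL  -- RAW r3
[2] i2  or.ALU  -- RAW+WAW r6
[3] i3,i4  mulh.MUL;ld.MEM  -- 2-wide
[4] i5  and.ALU  -- RAW r0
[5] i6,i7  sub.ALU;st.MEM  -- 2-wide
[6] i8,i9  st.MEM;and.ALU  -- 2-wide
[7] i10  or.ALU  -- tail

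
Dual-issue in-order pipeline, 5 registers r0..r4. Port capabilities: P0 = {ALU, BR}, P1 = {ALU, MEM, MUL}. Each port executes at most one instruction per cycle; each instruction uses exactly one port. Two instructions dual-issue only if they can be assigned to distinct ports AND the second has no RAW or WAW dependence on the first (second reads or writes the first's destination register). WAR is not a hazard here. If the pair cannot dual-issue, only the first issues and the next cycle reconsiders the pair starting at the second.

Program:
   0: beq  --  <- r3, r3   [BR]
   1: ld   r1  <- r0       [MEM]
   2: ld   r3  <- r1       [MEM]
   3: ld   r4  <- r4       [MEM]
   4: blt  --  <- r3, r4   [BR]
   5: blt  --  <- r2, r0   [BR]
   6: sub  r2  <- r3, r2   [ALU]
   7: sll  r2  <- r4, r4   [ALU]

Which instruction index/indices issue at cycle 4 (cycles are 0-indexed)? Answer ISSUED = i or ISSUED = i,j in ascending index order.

ISSUED = 5,6

t=0 i0&i1:beq/ld ; pair
t=1 i2:ld ; no-port MEM/MEM
t=2 i3:ld ; RAW r4
t=3 i4:blt ; no-port BR/BR
t=4 i5&i6:blt/sub ; pair
t=5 i7:sll ; tail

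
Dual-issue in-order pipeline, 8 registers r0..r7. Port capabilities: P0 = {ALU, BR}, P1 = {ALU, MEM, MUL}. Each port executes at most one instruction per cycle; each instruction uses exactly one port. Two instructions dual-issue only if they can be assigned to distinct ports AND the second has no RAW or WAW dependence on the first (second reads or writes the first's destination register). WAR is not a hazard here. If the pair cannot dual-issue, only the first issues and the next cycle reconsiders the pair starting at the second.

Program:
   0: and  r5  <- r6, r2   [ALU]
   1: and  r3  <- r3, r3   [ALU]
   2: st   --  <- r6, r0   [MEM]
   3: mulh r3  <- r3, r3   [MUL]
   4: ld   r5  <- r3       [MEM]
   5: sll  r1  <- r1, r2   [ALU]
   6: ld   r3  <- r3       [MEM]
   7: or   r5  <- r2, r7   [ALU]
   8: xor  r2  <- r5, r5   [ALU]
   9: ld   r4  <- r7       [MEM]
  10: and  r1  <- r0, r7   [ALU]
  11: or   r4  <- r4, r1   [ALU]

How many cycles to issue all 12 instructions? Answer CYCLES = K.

c0: i0,i1 and;and  pair
c1: i2 st  no-port MEM/MUL
c2: i3 mulh  no-port MUL/MEM
c3: i4,i5 ld;sll  pair
c4: i6,i7 ld;or  pair
c5: i8,i9 xor;ld  pair
c6: i10 and  RAW r1
c7: i11 or  tail

CYCLES = 8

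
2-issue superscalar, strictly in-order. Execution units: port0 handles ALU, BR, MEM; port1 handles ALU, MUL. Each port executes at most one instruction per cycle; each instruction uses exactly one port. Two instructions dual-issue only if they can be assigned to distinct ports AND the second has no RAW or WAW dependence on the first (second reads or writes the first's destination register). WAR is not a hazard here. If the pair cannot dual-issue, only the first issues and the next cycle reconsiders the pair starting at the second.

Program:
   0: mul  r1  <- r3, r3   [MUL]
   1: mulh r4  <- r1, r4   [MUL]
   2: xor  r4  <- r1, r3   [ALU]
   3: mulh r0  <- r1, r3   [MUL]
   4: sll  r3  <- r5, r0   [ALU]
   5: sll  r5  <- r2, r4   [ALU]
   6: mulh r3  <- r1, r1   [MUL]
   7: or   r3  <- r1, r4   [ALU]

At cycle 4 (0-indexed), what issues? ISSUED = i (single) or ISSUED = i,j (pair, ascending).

  cy0 -> i0 (mul.MUL) no-port MUL/MUL
  cy1 -> i1 (mulh.MUL) WAW r4
  cy2 -> i2+i3 (xor.ALU mulh.MUL) pair
  cy3 -> i4+i5 (sll.ALU sll.ALU) pair
  cy4 -> i6 (mulh.MUL) WAW r3
  cy5 -> i7 (or.ALU) tail

ISSUED = 6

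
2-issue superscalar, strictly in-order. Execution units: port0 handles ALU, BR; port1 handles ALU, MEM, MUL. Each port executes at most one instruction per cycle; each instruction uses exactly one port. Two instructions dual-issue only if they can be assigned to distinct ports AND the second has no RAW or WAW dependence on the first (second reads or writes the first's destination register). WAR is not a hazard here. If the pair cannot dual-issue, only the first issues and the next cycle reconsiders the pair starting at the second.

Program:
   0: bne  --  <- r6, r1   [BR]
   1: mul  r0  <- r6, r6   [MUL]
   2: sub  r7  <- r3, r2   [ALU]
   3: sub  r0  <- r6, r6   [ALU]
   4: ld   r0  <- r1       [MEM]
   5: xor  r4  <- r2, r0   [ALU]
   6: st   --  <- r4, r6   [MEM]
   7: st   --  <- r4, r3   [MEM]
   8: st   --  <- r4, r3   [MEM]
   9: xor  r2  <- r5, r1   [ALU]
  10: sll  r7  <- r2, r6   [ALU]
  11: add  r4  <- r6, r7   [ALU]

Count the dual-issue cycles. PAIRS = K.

PAIRS = 3

t=0 i0/i1:bne/mul ; 2-wide
t=1 i2/i3:sub/sub ; 2-wide
t=2 i4:ld ; RAW r0
t=3 i5:xor ; RAW r4
t=4 i6:st ; no-port MEM/MEM
t=5 i7:st ; no-port MEM/MEM
t=6 i8/i9:st/xor ; 2-wide
t=7 i10:sll ; RAW r7
t=8 i11:add ; tail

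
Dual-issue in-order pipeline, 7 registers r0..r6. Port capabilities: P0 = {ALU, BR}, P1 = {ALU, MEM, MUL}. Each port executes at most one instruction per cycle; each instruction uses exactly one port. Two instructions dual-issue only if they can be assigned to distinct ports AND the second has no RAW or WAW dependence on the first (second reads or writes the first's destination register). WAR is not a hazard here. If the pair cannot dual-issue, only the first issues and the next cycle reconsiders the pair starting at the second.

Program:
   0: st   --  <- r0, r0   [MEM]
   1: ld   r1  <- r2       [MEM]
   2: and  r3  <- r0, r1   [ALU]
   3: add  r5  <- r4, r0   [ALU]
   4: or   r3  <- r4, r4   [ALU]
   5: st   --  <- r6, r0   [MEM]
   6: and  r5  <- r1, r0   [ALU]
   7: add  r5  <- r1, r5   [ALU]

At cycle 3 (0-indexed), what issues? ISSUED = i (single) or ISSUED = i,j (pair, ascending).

#0 head=0: st.MEM i0 no-port MEM/MEM
#1 head=1: ld.MEM i1 RAW r1
#2 head=2: and.ALU/add.ALU i2&i3 pair
#3 head=4: or.ALU/st.MEM i4&i5 pair
#4 head=6: and.ALU i6 RAW+WAW r5
#5 head=7: add.ALU i7 tail

ISSUED = 4,5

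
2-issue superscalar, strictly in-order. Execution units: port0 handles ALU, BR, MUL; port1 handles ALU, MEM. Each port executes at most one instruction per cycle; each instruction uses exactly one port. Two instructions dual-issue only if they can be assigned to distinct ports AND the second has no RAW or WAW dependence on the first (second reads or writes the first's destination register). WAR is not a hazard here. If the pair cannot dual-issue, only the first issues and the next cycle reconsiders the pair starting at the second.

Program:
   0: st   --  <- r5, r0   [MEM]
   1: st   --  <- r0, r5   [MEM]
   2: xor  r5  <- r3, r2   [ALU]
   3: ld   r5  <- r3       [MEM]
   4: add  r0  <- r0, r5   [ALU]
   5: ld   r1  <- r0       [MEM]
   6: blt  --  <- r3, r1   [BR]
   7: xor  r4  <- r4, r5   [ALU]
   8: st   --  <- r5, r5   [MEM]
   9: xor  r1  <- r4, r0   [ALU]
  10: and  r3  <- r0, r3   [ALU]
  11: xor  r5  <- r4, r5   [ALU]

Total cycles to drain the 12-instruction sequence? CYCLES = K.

#0 head=0: st i0 no-port MEM/MEM
#1 head=1: st/xor i1+i2 pair
#2 head=3: ld i3 RAW r5
#3 head=4: add i4 RAW r0
#4 head=5: ld i5 RAW r1
#5 head=6: blt/xor i6+i7 pair
#6 head=8: st/xor i8+i9 pair
#7 head=10: and/xor i10+i11 pair

CYCLES = 8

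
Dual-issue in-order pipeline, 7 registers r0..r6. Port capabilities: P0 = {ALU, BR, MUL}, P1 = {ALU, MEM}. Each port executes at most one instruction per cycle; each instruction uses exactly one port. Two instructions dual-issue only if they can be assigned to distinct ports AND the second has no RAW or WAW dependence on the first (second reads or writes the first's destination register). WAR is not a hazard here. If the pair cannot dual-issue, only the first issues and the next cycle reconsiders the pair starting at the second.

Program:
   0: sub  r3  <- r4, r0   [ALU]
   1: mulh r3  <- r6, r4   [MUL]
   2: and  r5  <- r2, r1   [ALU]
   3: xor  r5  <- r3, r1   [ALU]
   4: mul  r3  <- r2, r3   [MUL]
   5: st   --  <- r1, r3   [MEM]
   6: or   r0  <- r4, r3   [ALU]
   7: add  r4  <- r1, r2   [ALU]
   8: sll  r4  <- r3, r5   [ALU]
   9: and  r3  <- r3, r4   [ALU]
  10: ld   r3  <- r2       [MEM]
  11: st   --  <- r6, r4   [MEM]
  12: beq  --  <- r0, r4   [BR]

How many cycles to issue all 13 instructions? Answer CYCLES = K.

CYCLES = 9

#0 head=0: sub i0 WAW r3
#1 head=1: mulh+and i1/i2 2-wide
#2 head=3: xor+mul i3/i4 2-wide
#3 head=5: st+or i5/i6 2-wide
#4 head=7: add i7 WAW r4
#5 head=8: sll i8 RAW r4
#6 head=9: and i9 WAW r3
#7 head=10: ld i10 no-port MEM/MEM
#8 head=11: st+beq i11/i12 2-wide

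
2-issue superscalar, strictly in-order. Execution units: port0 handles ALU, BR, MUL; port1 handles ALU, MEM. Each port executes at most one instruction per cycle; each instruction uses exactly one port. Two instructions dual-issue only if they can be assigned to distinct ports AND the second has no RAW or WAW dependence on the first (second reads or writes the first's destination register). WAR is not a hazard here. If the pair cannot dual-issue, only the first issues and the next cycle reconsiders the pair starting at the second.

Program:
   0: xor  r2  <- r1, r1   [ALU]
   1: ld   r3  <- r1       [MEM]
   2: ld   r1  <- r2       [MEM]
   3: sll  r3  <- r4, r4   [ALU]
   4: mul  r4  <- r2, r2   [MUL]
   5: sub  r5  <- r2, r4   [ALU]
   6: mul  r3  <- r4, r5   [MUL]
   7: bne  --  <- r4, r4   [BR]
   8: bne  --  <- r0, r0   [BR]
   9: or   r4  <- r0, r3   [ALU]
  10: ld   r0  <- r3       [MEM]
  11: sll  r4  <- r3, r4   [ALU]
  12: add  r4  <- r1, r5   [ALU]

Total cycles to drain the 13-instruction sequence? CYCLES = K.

0. xor.ALU ld.MEM @i0,i1  | pair
1. ld.MEM sll.ALU @i2,i3  | pair
2. mul.MUL @i4  | RAW r4
3. sub.ALU @i5  | RAW r5
4. mul.MUL @i6  | no-port MUL/BR
5. bne.BR @i7  | no-port BR/BR
6. bne.BR or.ALU @i8,i9  | pair
7. ld.MEM sll.ALU @i10,i11  | pair
8. add.ALU @i12  | tail

CYCLES = 9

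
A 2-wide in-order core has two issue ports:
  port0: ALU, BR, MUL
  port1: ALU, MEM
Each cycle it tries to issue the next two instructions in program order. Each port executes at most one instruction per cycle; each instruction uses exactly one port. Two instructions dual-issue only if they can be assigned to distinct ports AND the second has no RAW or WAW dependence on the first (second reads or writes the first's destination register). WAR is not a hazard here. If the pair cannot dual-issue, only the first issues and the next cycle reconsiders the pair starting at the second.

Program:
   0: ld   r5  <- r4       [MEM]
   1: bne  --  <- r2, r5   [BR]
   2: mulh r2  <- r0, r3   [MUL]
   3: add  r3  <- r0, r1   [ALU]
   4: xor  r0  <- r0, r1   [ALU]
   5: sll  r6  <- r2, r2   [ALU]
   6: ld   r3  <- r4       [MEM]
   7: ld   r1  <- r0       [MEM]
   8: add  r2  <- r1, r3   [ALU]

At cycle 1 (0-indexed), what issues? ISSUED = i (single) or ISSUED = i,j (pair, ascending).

ISSUED = 1

#0 head=0: ld.MEM i0 RAW r5
#1 head=1: bne.BR i1 no-port BR/MUL
#2 head=2: mulh.MUL+add.ALU i2&i3 pair
#3 head=4: xor.ALU+sll.ALU i4&i5 pair
#4 head=6: ld.MEM i6 no-port MEM/MEM
#5 head=7: ld.MEM i7 RAW r1
#6 head=8: add.ALU i8 tail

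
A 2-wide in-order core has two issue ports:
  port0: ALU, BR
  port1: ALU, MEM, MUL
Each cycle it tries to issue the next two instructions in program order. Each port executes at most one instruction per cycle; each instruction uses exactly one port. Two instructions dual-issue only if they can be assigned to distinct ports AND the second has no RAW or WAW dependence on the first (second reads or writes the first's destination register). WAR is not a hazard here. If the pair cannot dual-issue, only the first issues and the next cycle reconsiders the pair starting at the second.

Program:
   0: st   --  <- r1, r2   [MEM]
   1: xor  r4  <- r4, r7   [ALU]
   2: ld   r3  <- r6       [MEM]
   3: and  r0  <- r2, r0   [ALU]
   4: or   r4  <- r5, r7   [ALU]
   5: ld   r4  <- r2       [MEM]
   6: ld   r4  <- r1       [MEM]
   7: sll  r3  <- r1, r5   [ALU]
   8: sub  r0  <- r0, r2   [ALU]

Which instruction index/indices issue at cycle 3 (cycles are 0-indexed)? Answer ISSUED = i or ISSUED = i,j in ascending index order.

  cy0 -> i0&i1 (st.MEM+xor.ALU) 2-wide
  cy1 -> i2&i3 (ld.MEM+and.ALU) 2-wide
  cy2 -> i4 (or.ALU) WAW r4
  cy3 -> i5 (ld.MEM) no-port MEM/MEM
  cy4 -> i6&i7 (ld.MEM+sll.ALU) 2-wide
  cy5 -> i8 (sub.ALU) tail

ISSUED = 5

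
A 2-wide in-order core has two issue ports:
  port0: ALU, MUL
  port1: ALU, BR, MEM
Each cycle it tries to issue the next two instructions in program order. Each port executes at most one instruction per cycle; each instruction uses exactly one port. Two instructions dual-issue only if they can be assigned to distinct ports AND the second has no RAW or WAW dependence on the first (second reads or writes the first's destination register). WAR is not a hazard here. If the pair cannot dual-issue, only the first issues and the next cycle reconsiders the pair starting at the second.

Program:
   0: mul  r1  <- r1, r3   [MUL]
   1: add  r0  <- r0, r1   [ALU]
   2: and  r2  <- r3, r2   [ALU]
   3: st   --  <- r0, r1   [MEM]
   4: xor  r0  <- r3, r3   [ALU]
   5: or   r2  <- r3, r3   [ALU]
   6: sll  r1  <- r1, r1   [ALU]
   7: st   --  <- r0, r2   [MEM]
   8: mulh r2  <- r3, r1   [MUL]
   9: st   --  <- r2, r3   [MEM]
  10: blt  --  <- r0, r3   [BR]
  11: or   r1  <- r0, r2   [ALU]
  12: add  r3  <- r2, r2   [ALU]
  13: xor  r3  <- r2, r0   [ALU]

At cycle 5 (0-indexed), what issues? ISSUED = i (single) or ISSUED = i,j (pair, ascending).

ISSUED = 9

#0 head=0: mul i0 RAW r1
#1 head=1: add+and i1&i2 dual
#2 head=3: st+xor i3&i4 dual
#3 head=5: or+sll i5&i6 dual
#4 head=7: st+mulh i7&i8 dual
#5 head=9: st i9 no-port MEM/BR
#6 head=10: blt+or i10&i11 dual
#7 head=12: add i12 WAW r3
#8 head=13: xor i13 tail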